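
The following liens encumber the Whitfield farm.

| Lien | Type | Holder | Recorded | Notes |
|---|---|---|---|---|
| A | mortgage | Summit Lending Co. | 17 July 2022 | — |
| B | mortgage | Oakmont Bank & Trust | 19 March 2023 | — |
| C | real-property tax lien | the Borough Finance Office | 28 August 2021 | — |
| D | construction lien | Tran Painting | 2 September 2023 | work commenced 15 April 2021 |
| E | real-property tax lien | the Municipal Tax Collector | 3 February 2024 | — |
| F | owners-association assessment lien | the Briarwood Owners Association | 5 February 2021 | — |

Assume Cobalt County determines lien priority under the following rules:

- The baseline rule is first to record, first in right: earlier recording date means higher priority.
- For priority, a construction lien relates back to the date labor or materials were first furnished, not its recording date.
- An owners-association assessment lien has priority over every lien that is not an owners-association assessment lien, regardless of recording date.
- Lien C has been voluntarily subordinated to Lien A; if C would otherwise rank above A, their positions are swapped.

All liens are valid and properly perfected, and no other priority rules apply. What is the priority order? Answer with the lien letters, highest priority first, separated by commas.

First, effective dates: D relates back to 15 April 2021 (work commenced).
F is an owners-association assessment lien and takes priority over every other lien.
The other liens, earliest effective date first: D (15 April 2021), C (28 August 2021), A (17 July 2022), B (19 March 2023), E (3 February 2024).
C would otherwise be senior to A, so under the subordination agreement C and A exchange positions.

F, D, A, C, B, E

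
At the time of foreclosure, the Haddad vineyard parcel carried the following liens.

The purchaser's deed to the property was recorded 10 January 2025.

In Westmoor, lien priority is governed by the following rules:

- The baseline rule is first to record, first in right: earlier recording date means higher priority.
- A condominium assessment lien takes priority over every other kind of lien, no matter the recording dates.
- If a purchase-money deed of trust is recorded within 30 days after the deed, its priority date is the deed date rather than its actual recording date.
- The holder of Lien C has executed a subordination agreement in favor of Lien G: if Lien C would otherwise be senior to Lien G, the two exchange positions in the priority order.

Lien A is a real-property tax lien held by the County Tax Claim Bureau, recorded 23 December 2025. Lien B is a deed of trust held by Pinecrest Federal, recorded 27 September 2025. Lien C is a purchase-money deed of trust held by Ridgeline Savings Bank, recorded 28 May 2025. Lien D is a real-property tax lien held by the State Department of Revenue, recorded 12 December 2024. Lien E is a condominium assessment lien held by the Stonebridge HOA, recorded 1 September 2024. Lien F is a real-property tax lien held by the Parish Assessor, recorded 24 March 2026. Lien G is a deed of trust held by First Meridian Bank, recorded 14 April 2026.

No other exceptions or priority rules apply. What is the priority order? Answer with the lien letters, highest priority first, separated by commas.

E, D, G, B, A, F, C

Effective dates: C missed the 30-day window (138 days after the deed), so its recording date stands.
As a condominium assessment lien, E is senior to every other lien.
Ordering the rest by effective date: D (12 December 2024), C (28 May 2025), B (27 September 2025), A (23 December 2025), F (24 March 2026), G (14 April 2026).
The subordination applies — C was senior to G — so C and G swap.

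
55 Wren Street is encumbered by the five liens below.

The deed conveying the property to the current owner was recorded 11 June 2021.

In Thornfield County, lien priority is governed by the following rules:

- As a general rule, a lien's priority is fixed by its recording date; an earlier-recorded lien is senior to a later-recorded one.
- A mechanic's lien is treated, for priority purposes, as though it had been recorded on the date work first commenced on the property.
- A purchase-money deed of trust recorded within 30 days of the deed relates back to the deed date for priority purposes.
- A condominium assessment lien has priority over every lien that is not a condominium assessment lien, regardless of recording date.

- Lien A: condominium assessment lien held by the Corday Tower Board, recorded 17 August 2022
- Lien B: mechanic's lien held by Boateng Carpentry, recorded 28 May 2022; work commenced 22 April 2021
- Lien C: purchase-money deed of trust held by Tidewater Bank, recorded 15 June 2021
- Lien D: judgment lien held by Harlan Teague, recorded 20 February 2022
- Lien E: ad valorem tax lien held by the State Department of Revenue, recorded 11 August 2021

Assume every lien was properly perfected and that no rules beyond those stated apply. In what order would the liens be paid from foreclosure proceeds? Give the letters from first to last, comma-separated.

A, B, C, E, D

First, effective dates: B is treated as recorded 22 April 2021, the work-commencement date; C was recorded within the 30-day window, so its effective date is the deed date 11 June 2021.
A is a condominium assessment lien and takes priority over every other lien.
Ordering the rest by effective date: B (22 April 2021), C (11 June 2021), E (11 August 2021), D (20 February 2022).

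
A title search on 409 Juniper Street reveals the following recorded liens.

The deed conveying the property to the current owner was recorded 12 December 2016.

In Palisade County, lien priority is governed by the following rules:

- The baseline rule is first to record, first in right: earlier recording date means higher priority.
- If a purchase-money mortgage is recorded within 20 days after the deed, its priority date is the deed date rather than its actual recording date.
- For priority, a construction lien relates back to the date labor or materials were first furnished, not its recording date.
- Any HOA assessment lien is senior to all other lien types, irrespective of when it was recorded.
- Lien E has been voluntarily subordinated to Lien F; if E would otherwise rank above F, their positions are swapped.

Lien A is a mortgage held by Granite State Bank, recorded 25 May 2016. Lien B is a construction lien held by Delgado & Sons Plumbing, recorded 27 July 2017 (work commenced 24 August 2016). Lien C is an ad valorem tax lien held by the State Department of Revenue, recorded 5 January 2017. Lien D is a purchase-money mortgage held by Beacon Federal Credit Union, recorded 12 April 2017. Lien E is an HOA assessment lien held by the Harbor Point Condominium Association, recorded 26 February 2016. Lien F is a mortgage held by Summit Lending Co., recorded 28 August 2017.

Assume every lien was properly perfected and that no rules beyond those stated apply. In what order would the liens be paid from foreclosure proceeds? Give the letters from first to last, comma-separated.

F, A, B, C, D, E

First, effective dates: B's effective date is 24 August 2016, when work began; D was recorded 121 days after the deed — beyond 20 days — so no relation-back applies.
As an HOA assessment lien, E is senior to every other lien.
Among the remaining liens, by effective date: A (25 May 2016), B (24 August 2016), C (5 January 2017), D (12 April 2017), F (28 August 2017).
E is senior to F before the subordination, so the two trade places.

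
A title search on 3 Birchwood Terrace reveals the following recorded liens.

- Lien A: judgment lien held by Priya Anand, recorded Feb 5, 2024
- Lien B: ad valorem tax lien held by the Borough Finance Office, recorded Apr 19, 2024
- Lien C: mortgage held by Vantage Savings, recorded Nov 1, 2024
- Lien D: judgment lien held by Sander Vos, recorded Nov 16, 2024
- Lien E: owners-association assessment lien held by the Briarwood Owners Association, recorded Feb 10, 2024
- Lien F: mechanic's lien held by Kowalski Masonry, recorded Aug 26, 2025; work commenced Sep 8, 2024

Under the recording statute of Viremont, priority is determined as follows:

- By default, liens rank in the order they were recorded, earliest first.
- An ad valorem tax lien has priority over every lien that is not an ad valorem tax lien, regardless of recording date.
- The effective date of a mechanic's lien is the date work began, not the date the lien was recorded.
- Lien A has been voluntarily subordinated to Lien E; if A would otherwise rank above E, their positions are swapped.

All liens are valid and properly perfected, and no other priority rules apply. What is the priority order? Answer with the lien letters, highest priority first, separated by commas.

Effective dates: F is treated as recorded Sep 8, 2024, the work-commencement date.
B is an ad valorem tax lien and takes priority over every other lien.
The other liens, earliest effective date first: A (Feb 5, 2024), E (Feb 10, 2024), F (Sep 8, 2024), C (Nov 1, 2024), D (Nov 16, 2024).
A is senior to E before the subordination, so the two trade places.

B, E, A, F, C, D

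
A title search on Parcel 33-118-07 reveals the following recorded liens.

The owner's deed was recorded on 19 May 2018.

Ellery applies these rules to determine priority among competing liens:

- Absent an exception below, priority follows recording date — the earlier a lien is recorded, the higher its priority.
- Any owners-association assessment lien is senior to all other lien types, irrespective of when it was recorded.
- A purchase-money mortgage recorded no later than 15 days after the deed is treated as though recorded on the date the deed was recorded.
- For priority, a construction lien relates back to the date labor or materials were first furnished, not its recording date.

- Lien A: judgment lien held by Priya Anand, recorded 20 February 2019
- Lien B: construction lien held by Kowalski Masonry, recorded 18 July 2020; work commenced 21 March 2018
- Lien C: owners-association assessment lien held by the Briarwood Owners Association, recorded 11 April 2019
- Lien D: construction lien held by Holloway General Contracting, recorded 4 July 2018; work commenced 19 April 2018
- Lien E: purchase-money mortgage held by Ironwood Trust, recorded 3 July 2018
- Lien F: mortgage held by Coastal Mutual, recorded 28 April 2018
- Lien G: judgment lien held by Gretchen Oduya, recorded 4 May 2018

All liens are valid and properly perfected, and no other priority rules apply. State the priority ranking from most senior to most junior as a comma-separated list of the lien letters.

C, B, D, F, G, E, A

First, effective dates: B's effective date is 21 March 2018, when work began; D's effective date is 19 April 2018, when work began; E missed the 15-day window (45 days after the deed), so its recording date stands.
C, as an owners-association assessment lien, has superpriority and ranks first.
Among the remaining liens, by effective date: B (21 March 2018), D (19 April 2018), F (28 April 2018), G (4 May 2018), E (3 July 2018), A (20 February 2019).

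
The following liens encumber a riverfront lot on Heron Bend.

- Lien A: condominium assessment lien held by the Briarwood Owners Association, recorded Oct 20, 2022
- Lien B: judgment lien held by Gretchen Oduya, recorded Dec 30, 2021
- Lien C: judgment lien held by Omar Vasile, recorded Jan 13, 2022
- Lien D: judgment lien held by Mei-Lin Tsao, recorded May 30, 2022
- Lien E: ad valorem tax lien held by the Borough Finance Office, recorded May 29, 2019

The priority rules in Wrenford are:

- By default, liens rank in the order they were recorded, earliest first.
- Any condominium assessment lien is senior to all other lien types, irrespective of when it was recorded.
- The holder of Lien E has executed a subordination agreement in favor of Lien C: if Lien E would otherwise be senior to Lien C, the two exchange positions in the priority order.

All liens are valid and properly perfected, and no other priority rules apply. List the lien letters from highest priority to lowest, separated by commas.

A, C, B, E, D

As a condominium assessment lien, A is senior to every other lien.
The other liens, earliest effective date first: E (May 29, 2019), B (Dec 30, 2021), C (Jan 13, 2022), D (May 30, 2022).
E is senior to C before the subordination, so the two trade places.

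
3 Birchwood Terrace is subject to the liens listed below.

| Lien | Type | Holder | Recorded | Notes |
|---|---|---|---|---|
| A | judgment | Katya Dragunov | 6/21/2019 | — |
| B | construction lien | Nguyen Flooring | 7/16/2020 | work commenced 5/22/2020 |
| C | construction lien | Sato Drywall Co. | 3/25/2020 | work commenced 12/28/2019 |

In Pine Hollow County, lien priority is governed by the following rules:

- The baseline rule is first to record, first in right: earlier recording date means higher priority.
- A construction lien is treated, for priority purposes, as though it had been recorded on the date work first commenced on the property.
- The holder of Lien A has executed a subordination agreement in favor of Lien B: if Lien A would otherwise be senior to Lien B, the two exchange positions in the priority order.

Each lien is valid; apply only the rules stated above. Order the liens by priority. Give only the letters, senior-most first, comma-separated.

Adjusting effective dates: B relates back to 5/22/2020 (work commenced); C relates back to 12/28/2019 (work commenced).
Sorted by effective date: A (6/21/2019), C (12/28/2019), B (5/22/2020).
A would otherwise be senior to B, so under the subordination agreement A and B exchange positions.

B, C, A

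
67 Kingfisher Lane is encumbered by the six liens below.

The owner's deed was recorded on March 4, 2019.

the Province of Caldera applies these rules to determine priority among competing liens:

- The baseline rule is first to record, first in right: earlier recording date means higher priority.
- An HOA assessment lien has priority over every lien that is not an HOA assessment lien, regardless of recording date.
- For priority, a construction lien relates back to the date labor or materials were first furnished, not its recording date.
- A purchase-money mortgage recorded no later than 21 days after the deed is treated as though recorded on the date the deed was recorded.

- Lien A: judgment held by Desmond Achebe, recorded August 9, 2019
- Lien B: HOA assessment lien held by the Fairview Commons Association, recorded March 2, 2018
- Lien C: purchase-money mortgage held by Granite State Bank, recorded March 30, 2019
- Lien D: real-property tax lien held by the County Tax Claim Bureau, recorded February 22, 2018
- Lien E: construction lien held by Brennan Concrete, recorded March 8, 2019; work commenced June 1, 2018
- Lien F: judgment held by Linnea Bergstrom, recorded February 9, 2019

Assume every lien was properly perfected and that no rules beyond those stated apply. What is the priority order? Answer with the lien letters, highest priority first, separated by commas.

B, D, E, F, C, A

Effective dates after the stated exceptions: C was recorded 26 days after the deed — beyond 21 days — so no relation-back applies; E relates back to June 1, 2018 (work commenced).
B is an HOA assessment lien, so it outranks all other liens regardless of date.
Among the remaining liens, by effective date: D (February 22, 2018), E (June 1, 2018), F (February 9, 2019), C (March 30, 2019), A (August 9, 2019).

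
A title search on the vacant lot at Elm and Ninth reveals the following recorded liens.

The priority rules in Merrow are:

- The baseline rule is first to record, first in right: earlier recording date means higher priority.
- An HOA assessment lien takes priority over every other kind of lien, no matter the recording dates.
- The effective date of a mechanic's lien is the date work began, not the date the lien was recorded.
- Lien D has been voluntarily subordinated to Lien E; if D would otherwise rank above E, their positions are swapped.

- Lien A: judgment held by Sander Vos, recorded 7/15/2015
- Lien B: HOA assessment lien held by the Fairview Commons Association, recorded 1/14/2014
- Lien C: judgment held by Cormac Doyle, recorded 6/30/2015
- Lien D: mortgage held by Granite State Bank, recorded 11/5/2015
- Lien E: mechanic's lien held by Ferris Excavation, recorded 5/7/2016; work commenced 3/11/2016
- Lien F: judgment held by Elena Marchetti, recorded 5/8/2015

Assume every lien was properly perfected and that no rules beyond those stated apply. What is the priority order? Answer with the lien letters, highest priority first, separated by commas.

B, F, C, A, E, D

Effective dates after the stated exceptions: E relates back to 3/11/2016 (work commenced).
B, as an HOA assessment lien, has superpriority and ranks first.
The other liens, earliest effective date first: F (5/8/2015), C (6/30/2015), A (7/15/2015), D (11/5/2015), E (3/11/2016).
D is senior to E before the subordination, so the two trade places.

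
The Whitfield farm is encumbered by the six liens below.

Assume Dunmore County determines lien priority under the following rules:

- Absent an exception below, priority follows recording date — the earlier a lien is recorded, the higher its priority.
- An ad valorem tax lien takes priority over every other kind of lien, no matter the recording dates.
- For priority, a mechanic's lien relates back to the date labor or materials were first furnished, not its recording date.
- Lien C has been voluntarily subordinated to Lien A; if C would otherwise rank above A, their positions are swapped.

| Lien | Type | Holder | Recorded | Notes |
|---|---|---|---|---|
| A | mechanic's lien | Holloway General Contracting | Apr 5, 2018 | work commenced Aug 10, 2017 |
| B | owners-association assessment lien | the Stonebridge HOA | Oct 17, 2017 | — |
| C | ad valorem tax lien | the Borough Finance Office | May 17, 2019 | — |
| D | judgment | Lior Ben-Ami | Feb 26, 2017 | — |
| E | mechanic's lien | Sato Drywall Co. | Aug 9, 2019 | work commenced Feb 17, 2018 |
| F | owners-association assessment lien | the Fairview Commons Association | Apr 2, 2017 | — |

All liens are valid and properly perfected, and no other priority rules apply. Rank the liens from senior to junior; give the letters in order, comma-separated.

A, D, F, C, B, E

First, effective dates: A's effective date is Aug 10, 2017, when work began; E relates back to Feb 17, 2018 (work commenced).
C, as an ad valorem tax lien, has superpriority and ranks first.
Ordering the rest by effective date: D (Feb 26, 2017), F (Apr 2, 2017), A (Aug 10, 2017), B (Oct 17, 2017), E (Feb 17, 2018).
Because C would otherwise rank above A, the subordination swaps them.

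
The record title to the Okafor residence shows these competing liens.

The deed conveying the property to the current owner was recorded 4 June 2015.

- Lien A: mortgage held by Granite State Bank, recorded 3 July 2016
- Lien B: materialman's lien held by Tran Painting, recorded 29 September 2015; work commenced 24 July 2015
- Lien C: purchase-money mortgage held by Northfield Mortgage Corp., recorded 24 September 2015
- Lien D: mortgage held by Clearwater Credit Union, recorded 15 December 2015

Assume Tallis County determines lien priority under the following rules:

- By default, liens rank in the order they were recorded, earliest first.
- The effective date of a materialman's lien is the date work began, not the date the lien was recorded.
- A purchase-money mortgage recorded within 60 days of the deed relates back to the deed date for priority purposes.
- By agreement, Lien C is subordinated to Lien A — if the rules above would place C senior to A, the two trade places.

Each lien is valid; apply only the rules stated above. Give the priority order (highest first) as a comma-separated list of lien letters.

B, A, D, C

Effective dates: B's effective date is 24 July 2015, when work began; C missed the 60-day window (112 days after the deed), so its recording date stands.
Ordering by effective date: B (24 July 2015), C (24 September 2015), D (15 December 2015), A (3 July 2016).
The subordination applies — C was senior to A — so C and A swap.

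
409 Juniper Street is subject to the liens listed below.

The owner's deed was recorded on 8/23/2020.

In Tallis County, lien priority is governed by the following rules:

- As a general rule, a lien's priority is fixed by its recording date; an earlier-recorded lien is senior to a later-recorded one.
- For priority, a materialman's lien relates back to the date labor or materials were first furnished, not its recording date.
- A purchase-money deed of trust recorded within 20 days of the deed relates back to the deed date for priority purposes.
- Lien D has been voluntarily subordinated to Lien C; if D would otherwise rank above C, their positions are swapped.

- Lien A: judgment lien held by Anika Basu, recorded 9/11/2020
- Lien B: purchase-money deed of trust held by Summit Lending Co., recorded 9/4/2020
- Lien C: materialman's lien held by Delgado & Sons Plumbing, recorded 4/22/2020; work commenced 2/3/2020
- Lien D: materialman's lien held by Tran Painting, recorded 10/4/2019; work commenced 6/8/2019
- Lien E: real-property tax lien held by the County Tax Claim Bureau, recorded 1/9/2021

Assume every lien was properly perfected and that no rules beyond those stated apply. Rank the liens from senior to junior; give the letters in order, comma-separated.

C, D, B, A, E

Adjusting effective dates: B relates back to the deed date 8/23/2020; C relates back to 2/3/2020 (work commenced); D relates back to 6/8/2019 (work commenced).
By effective date, earliest first: D (6/8/2019), C (2/3/2020), B (8/23/2020), A (9/11/2020), E (1/9/2021).
D would otherwise be senior to C, so under the subordination agreement D and C exchange positions.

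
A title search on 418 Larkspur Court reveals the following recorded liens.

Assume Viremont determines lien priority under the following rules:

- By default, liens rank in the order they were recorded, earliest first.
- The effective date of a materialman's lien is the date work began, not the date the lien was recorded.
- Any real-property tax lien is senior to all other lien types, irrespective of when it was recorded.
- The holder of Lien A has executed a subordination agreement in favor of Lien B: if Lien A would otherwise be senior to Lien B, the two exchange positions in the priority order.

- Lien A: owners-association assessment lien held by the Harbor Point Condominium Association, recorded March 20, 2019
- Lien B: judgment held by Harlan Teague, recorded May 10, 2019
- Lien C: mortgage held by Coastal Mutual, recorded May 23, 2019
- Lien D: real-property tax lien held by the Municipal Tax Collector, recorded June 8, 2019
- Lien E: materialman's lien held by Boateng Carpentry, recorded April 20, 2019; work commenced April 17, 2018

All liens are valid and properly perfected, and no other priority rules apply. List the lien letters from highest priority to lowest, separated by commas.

D, E, B, A, C

First, effective dates: E's effective date is April 17, 2018, when work began.
D is a real-property tax lien and takes priority over every other lien.
Remaining liens by effective date: E (April 17, 2018), A (March 20, 2019), B (May 10, 2019), C (May 23, 2019).
Because A would otherwise rank above B, the subordination swaps them.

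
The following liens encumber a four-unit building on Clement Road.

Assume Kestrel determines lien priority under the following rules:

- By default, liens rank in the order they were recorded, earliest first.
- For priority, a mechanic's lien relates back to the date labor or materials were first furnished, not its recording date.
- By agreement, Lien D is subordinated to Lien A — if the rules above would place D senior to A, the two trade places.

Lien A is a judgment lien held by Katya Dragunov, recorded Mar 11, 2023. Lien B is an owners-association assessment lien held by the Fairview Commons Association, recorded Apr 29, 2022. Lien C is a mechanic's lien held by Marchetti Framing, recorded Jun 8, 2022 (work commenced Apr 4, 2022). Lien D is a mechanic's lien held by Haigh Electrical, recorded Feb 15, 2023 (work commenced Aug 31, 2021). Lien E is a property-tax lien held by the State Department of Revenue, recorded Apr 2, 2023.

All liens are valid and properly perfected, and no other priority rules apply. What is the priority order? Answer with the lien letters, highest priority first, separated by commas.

A, C, B, D, E

Adjusting effective dates: C's effective date is Apr 4, 2022, when work began; D's effective date is Aug 31, 2021, when work began.
Ordering by effective date: D (Aug 31, 2021), C (Apr 4, 2022), B (Apr 29, 2022), A (Mar 11, 2023), E (Apr 2, 2023).
D would otherwise be senior to A, so under the subordination agreement D and A exchange positions.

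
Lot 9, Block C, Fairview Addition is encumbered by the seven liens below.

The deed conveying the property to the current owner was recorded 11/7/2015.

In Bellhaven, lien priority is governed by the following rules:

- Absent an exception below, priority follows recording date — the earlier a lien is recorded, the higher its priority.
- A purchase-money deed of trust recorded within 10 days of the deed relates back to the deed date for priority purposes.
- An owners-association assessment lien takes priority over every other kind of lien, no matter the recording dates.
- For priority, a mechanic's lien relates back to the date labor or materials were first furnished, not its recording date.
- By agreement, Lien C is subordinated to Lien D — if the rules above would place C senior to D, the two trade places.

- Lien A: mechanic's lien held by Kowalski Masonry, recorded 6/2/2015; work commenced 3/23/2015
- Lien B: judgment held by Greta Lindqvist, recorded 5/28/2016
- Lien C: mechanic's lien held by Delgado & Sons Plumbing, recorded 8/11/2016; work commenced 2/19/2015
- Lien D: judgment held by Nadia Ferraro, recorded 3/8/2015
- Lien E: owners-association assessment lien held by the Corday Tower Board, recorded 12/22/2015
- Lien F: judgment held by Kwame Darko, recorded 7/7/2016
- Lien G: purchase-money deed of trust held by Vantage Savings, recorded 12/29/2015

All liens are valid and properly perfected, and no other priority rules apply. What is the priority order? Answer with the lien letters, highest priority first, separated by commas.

E, D, C, A, G, B, F

Effective dates: A is treated as recorded 3/23/2015, the work-commencement date; C is treated as recorded 2/19/2015, the work-commencement date; G missed the 10-day window (52 days after the deed), so its recording date stands.
E is an owners-association assessment lien and takes priority over every other lien.
Among the remaining liens, by effective date: C (2/19/2015), D (3/8/2015), A (3/23/2015), G (12/29/2015), B (5/28/2016), F (7/7/2016).
C is senior to D before the subordination, so the two trade places.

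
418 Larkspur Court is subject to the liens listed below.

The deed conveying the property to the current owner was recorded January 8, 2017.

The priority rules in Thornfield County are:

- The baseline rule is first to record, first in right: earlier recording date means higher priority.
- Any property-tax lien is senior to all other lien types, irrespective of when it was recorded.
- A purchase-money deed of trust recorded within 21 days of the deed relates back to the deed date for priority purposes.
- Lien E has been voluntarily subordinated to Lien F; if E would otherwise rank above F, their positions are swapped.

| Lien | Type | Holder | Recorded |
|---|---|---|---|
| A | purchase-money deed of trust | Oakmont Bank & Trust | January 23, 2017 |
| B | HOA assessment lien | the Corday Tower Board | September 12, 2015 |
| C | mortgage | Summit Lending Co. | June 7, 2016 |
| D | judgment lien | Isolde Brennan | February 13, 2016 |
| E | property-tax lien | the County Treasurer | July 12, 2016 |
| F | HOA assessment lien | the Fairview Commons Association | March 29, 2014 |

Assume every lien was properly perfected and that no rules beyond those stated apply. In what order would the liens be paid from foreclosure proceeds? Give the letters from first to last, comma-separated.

First, effective dates: A relates back to the deed date January 8, 2017.
E is a property-tax lien, so it outranks all other liens regardless of date.
Remaining liens by effective date: F (March 29, 2014), B (September 12, 2015), D (February 13, 2016), C (June 7, 2016), A (January 8, 2017).
E would otherwise be senior to F, so under the subordination agreement E and F exchange positions.

F, E, B, D, C, A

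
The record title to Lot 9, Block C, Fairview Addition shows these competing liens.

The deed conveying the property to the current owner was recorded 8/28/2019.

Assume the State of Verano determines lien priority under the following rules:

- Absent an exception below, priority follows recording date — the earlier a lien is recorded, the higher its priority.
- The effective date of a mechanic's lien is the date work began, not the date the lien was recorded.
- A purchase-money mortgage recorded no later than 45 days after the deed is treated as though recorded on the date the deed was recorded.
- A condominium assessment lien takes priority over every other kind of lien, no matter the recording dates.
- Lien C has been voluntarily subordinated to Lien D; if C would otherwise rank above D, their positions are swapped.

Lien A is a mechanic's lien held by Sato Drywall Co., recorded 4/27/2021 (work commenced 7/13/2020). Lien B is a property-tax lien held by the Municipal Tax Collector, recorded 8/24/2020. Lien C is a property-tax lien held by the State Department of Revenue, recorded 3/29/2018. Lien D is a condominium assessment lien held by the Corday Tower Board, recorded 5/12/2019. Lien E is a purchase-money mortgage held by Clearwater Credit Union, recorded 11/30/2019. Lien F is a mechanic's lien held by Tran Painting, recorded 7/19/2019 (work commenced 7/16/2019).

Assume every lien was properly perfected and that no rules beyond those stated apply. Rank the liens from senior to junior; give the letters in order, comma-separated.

Adjusting effective dates: A's effective date is 7/13/2020, when work began; E was recorded 94 days after the deed — beyond 45 days — so no relation-back applies; F is treated as recorded 7/16/2019, the work-commencement date.
As a condominium assessment lien, D is senior to every other lien.
Ordering the rest by effective date: C (3/29/2018), F (7/16/2019), E (11/30/2019), A (7/13/2020), B (8/24/2020).
C is already junior to D, so the subordination agreement changes nothing.

D, C, F, E, A, B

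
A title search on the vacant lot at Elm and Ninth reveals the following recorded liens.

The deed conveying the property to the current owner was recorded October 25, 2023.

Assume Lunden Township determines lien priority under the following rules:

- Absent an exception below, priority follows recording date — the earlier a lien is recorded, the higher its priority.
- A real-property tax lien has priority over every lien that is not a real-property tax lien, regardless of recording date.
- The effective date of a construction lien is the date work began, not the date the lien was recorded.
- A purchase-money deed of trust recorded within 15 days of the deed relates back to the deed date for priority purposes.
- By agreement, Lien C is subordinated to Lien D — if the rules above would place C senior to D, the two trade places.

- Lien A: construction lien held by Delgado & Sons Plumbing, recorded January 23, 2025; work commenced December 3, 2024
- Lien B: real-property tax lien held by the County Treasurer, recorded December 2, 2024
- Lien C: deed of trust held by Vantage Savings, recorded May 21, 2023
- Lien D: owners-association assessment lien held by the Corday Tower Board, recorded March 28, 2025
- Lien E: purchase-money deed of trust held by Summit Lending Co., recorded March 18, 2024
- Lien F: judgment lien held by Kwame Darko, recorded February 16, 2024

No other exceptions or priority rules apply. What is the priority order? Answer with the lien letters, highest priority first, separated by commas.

First, effective dates: A relates back to December 3, 2024 (work commenced); E was recorded 145 days after the deed, outside the 15-day window, so it keeps its recording date.
B is a real-property tax lien and takes priority over every other lien.
Ordering the rest by effective date: C (May 21, 2023), F (February 16, 2024), E (March 18, 2024), A (December 3, 2024), D (March 28, 2025).
C is senior to D before the subordination, so the two trade places.

B, D, F, E, A, C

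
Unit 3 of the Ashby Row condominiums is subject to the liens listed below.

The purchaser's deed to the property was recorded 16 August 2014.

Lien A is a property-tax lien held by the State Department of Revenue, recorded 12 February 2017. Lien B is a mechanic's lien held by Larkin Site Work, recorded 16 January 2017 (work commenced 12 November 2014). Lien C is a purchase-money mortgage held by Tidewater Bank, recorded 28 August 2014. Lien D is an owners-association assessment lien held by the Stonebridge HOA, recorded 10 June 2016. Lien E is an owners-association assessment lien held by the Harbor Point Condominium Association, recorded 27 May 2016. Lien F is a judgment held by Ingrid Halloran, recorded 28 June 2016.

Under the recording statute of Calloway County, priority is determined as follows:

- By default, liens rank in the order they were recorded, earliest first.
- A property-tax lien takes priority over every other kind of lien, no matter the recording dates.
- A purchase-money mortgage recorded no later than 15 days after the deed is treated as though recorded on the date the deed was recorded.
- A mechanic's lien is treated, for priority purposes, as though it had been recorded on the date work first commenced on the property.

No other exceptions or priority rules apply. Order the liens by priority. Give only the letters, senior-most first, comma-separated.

A, C, B, E, D, F

Effective dates: B relates back to 12 November 2014 (work commenced); C's effective date is the deed date, 16 August 2014.
A is a property-tax lien and takes priority over every other lien.
Remaining liens by effective date: C (16 August 2014), B (12 November 2014), E (27 May 2016), D (10 June 2016), F (28 June 2016).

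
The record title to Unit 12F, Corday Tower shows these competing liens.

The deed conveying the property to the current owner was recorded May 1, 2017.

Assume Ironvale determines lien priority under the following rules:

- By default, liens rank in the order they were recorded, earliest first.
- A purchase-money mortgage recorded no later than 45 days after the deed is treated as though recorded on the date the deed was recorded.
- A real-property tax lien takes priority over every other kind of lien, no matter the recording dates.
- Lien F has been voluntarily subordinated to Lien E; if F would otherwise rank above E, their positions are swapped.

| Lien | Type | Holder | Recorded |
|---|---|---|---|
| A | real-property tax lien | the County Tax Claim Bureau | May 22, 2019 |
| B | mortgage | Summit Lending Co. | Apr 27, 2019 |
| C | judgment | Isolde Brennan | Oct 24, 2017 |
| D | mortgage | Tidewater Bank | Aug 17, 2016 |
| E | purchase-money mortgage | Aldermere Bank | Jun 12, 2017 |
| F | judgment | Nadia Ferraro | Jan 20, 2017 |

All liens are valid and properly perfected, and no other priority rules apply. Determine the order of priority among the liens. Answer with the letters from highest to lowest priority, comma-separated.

A, D, E, F, C, B

Effective dates after the stated exceptions: E relates back to the deed date May 1, 2017.
A is a real-property tax lien, so it outranks all other liens regardless of date.
Among the remaining liens, by effective date: D (Aug 17, 2016), F (Jan 20, 2017), E (May 1, 2017), C (Oct 24, 2017), B (Apr 27, 2019).
F is senior to E before the subordination, so the two trade places.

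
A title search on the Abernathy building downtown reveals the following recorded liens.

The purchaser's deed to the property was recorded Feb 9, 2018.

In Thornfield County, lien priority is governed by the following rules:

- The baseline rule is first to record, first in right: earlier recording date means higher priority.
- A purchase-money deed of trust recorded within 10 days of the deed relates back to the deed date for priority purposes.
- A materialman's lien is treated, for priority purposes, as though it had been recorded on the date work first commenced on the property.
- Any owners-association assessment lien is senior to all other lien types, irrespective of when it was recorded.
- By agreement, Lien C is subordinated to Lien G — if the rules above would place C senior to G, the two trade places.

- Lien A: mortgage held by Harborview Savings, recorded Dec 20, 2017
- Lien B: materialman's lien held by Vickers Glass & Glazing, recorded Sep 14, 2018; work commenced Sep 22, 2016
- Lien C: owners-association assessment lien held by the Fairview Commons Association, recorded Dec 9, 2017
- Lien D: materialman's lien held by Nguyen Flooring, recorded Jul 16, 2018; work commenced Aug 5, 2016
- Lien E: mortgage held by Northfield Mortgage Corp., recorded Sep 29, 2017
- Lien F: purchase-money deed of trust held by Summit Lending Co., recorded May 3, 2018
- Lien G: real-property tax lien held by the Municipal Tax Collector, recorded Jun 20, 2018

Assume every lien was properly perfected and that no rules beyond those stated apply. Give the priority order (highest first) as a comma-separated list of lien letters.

G, D, B, E, A, F, C

Adjusting effective dates: B's effective date is Sep 22, 2016, when work began; D's effective date is Aug 5, 2016, when work began; F missed the 10-day window (83 days after the deed), so its recording date stands.
C is an owners-association assessment lien and takes priority over every other lien.
Among the remaining liens, by effective date: D (Aug 5, 2016), B (Sep 22, 2016), E (Sep 29, 2017), A (Dec 20, 2017), F (May 3, 2018), G (Jun 20, 2018).
C is senior to G before the subordination, so the two trade places.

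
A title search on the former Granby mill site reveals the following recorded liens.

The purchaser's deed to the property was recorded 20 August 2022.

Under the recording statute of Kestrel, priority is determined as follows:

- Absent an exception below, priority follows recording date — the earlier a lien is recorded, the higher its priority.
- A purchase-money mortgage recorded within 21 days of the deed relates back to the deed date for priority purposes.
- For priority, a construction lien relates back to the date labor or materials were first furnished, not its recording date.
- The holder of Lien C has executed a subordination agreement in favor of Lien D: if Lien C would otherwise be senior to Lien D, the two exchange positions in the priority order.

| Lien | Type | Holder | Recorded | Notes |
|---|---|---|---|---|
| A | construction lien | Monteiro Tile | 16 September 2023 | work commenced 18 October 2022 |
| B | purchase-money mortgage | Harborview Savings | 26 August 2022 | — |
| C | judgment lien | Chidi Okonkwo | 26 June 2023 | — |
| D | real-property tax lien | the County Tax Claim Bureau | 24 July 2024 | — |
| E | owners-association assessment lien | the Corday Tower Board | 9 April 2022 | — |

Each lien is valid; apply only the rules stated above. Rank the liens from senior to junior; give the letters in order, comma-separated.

E, B, A, D, C

Effective dates after the stated exceptions: A relates back to 18 October 2022 (work commenced); B relates back to the deed date 20 August 2022.
By effective date, earliest first: E (9 April 2022), B (20 August 2022), A (18 October 2022), C (26 June 2023), D (24 July 2024).
C would otherwise be senior to D, so under the subordination agreement C and D exchange positions.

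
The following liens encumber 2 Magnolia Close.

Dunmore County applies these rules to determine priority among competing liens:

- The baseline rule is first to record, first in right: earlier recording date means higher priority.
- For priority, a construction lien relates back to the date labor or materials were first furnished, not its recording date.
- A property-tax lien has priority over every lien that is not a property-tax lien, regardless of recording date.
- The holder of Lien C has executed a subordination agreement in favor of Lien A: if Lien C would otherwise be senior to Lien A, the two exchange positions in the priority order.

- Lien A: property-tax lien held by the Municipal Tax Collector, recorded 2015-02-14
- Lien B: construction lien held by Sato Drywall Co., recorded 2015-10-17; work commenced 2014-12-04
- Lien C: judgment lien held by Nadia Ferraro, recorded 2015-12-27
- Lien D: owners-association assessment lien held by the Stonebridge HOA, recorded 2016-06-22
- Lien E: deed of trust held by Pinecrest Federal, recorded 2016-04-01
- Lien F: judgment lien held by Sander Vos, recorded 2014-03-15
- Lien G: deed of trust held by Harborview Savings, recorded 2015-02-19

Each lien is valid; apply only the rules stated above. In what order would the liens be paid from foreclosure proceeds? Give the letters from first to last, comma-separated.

Effective dates: B's effective date is 2014-12-04, when work began.
A is a property-tax lien and takes priority over every other lien.
Remaining liens by effective date: F (2014-03-15), B (2014-12-04), G (2015-02-19), C (2015-12-27), E (2016-04-01), D (2016-06-22).
C is already junior to A, so the subordination agreement changes nothing.

A, F, B, G, C, E, D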